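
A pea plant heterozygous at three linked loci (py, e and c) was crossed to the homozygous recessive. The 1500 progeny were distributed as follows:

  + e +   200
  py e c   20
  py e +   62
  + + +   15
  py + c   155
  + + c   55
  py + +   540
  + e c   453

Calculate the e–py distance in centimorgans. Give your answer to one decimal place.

The two most frequent reciprocal classes, + e c and py + +, are the parental types, so the F1 was + e c / py + +.
The two rarest classes, py e c and + + +, are the double crossovers. Comparing them with the parentals, only the py allele has switched, so py is the middle locus and the order is e – py – c.
Crossovers in the e–py interval produce the single-crossover classes + + c and py e + (55 + 62 = 117) plus the double crossovers (35).
RF(e–py) = (117 + 35) / 1500 = 152/1500 = 0.1013 → 10.1 centimorgans.

10.1 centimorgans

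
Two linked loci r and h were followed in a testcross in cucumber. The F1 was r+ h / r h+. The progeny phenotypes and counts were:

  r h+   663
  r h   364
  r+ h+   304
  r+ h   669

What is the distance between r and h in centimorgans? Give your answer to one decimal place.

The recombinant classes are r+ h+ and r h: 304 + 364 = 668.
Recombination frequency = 668/2000 = 0.3340 ≈ 33.4%, i.e. 33.4 centimorgans.

33.4 centimorgans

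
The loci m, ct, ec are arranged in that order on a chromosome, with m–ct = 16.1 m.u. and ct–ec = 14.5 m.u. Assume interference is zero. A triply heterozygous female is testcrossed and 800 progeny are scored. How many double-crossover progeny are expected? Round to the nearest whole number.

Map distances give recombination frequencies of 0.161 and 0.145 for the two intervals.
With no interference, expected double-crossover frequency = 0.161 × 0.145 = 0.02334.
Expected number = 0.02334 × 800 = 18.68 ≈ 19.

19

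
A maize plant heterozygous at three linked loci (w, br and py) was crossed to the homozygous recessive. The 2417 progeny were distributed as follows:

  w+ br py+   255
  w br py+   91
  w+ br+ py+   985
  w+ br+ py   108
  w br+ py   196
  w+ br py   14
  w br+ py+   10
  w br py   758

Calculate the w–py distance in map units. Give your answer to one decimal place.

The two most frequent reciprocal classes, w br py and w+ br+ py+, are the parental types, so the F1 was w br py / w+ br+ py+.
The two rarest classes, w+ br py and w br+ py+, are the double crossovers. Comparing them with the parentals, only the w allele has switched, so w is the middle locus and the order is br – w – py.
Crossovers in the w–py interval produce the single-crossover classes w br py+ and w+ br+ py (91 + 108 = 199) plus the double crossovers (24).
RF(w–py) = (199 + 24) / 2417 = 223/2417 = 0.0923 → 9.2 map units.

9.2 map units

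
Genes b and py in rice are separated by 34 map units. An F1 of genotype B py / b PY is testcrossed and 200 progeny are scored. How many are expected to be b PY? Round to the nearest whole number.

A map distance of 34 map units corresponds to a recombination frequency of 0.340.
The F1 is B py / b PY, so b PY is a parental gamete class with expected frequency (1 − r)/2 = 0.660/2 = 0.3300.
Expected number = 0.3300 × 200 = 66.00 ≈ 66.

66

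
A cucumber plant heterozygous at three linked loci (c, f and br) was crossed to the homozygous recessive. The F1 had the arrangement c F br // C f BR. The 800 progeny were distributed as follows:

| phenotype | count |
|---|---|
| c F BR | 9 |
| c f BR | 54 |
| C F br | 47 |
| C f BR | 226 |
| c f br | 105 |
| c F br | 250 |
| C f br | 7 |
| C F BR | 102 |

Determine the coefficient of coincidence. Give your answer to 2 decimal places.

0.49

The two rarest classes, c F BR and C f br, are the double crossovers. Comparing them with the parentals, only the br allele has switched, so br is the middle locus and the order is c – br – f.
c–br: (101 + 16)/800 = 0.1462; br–f: (207 + 16)/800 = 0.2787.
Expected DCO frequency = 0.1462 × 0.2787 ≈ 0.04075; observed = 16/800 ≈ 0.02000.
Coefficient of coincidence = 0.02000/0.04075 ≈ 0.49.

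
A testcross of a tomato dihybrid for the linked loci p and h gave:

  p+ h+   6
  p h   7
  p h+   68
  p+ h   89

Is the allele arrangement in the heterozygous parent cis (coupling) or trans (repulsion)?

The two most frequent classes are p+ h (89) and p h+ (68); these are the parental (non-recombinant) types.
So the F1 carried p+ h on one chromosome and p h+ on the other — the recessive alleles are on opposite chromosomes (trans / repulsion).

trans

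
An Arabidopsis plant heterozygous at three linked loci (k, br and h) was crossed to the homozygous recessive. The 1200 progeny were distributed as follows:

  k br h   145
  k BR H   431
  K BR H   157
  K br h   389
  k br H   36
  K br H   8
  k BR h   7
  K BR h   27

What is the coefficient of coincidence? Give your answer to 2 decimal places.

The two most frequent reciprocal classes, K br h and k BR H, are the parental types, so the F1 was K br h / k BR H.
The two rarest classes, K br H and k BR h, are the double crossovers. Comparing them with the parentals, only the h allele has switched, so h is the middle locus and the order is br – h – k.
br–h: (63 + 15)/1200 = 0.0650; h–k: (302 + 15)/1200 = 0.2642.
Expected DCO frequency = 0.0650 × 0.2642 ≈ 0.01717; observed = 15/1200 ≈ 0.01250.
Coefficient of coincidence = 0.01250/0.01717 ≈ 0.73.

0.73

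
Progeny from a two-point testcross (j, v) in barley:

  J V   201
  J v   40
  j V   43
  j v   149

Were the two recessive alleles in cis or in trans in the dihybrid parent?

The two most frequent classes are J V (201) and j v (149); these are the parental (non-recombinant) types.
So the F1 carried J V on one chromosome and j v on the other — the recessive alleles are on the same chromosome (cis / coupling).

cis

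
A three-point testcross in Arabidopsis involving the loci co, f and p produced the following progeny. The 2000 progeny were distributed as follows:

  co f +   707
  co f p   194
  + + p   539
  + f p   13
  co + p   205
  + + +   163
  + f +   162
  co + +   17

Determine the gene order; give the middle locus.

f

The two most frequent reciprocal classes, + + p and co f +, are the parental types, so the F1 was + + p / co f +.
The two rarest classes, + f p and co + +, are the double crossovers. Comparing them with the parentals, only the f allele has switched, so f is the middle locus and the order is p – f – co.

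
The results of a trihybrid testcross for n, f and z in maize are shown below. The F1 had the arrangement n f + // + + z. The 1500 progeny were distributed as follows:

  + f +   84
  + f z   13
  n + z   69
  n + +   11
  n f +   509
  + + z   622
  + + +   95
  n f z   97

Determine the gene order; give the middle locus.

f

The two rarest classes, n + + and + f z, are the double crossovers. Comparing them with the parentals, only the f allele has switched, so f is the middle locus and the order is z – f – n.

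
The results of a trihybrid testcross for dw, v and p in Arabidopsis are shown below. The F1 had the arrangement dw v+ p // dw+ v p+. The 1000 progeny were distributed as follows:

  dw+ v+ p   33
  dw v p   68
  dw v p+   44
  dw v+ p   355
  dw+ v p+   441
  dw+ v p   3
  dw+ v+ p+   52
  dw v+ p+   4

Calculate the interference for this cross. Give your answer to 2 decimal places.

0.34

The two rarest classes, dw v+ p+ and dw+ v p, are the double crossovers. Comparing them with the parentals, only the p allele has switched, so p is the middle locus and the order is dw – p – v.
dw–p: (77 + 7)/1000 = 0.0840; p–v: (120 + 7)/1000 = 0.1270.
Expected DCO frequency = 0.0840 × 0.1270 ≈ 0.01067; observed = 7/1000 ≈ 0.00700.
Coefficient of coincidence = 0.00700/0.01067 ≈ 0.66; interference = 1 − 0.66 = 0.34.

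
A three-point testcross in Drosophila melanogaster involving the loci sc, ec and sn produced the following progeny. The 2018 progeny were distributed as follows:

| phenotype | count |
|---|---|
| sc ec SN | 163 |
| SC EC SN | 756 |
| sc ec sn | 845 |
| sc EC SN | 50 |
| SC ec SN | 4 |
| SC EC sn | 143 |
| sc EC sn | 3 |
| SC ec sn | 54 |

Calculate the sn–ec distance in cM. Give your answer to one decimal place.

The two most frequent reciprocal classes, SC EC SN and sc ec sn, are the parental types, so the F1 was SC EC SN / sc ec sn.
The two rarest classes, SC ec SN and sc EC sn, are the double crossovers. Comparing them with the parentals, only the ec allele has switched, so ec is the middle locus and the order is sn – ec – sc.
Crossovers in the sn–ec interval produce the single-crossover classes SC EC sn and sc ec SN (143 + 163 = 306) plus the double crossovers (7).
RF(sn–ec) = (306 + 7) / 2018 = 313/2018 = 0.1551 → 15.5 cM.

15.5 cM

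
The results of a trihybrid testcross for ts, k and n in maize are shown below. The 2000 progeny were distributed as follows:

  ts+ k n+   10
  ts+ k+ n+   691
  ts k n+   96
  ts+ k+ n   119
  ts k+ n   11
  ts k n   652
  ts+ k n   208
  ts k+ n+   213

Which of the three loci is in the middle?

k

The two most frequent reciprocal classes, ts+ k+ n+ and ts k n, are the parental types, so the F1 was ts+ k+ n+ / ts k n.
The two rarest classes, ts+ k n+ and ts k+ n, are the double crossovers. Comparing them with the parentals, only the k allele has switched, so k is the middle locus and the order is ts – k – n.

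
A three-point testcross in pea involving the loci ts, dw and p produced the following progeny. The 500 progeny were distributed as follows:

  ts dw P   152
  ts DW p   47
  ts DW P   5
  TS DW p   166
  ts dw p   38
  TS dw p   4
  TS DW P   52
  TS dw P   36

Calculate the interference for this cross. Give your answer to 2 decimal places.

The two most frequent reciprocal classes, ts dw P and TS DW p, are the parental types, so the F1 was ts dw P / TS DW p.
The two rarest classes, ts DW P and TS dw p, are the double crossovers. Comparing them with the parentals, only the dw allele has switched, so dw is the middle locus and the order is ts – dw – p.
ts–dw: (83 + 9)/500 = 0.1840; dw–p: (90 + 9)/500 = 0.1980.
Expected DCO frequency = 0.1840 × 0.1980 ≈ 0.03643; observed = 9/500 ≈ 0.01800.
Coefficient of coincidence = 0.01800/0.03643 ≈ 0.49; interference = 1 − 0.49 = 0.51.

0.51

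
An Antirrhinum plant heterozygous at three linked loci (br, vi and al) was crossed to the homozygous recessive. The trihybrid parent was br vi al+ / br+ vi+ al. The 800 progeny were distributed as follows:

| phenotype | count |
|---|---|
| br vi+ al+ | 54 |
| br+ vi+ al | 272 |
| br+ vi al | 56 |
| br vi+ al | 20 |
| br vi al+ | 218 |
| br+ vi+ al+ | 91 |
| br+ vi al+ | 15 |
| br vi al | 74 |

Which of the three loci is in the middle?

The two rarest classes, br+ vi al+ and br vi+ al, are the double crossovers. Comparing them with the parentals, only the br allele has switched, so br is the middle locus and the order is vi – br – al.

br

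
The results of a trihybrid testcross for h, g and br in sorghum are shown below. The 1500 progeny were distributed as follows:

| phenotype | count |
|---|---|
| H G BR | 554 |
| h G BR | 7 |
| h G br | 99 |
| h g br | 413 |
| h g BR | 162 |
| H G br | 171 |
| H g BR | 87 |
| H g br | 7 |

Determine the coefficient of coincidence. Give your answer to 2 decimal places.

The two most frequent reciprocal classes, H G BR and h g br, are the parental types, so the F1 was H G BR / h g br.
The two rarest classes, h G BR and H g br, are the double crossovers. Comparing them with the parentals, only the h allele has switched, so h is the middle locus and the order is g – h – br.
g–h: (186 + 14)/1500 = 0.1333; h–br: (333 + 14)/1500 = 0.2313.
Expected DCO frequency = 0.1333 × 0.2313 ≈ 0.03083; observed = 14/1500 ≈ 0.00933.
Coefficient of coincidence = 0.00933/0.03083 ≈ 0.30.

0.30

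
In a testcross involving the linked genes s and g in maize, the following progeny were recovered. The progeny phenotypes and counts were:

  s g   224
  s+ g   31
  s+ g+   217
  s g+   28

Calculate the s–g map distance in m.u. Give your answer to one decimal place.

11.8 m.u.

The two most frequent classes, s+ g+ (217) and s g (224), are the parental types, so the F1 was s+ g+ / s g.
The recombinant classes are s+ g and s g+: 31 + 28 = 59.
Recombination frequency = 59/500 = 0.1180 ≈ 11.8%, i.e. 11.8 m.u.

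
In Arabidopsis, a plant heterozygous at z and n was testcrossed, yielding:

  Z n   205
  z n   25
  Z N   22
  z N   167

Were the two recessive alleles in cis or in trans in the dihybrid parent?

The two most frequent classes are Z n (205) and z N (167); these are the parental (non-recombinant) types.
So the F1 carried Z n on one chromosome and z N on the other — the recessive alleles are on opposite chromosomes (trans / repulsion).

trans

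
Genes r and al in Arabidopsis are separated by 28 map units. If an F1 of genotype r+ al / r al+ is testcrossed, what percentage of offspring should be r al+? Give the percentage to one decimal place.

A map distance of 28 map units corresponds to a recombination frequency of 0.280.
The F1 is r+ al / r al+, so r al+ is a parental gamete class with expected frequency (1 − r)/2 = 0.720/2 = 0.3600.
That is 0.3600 = 36.0% of the progeny.

36.0%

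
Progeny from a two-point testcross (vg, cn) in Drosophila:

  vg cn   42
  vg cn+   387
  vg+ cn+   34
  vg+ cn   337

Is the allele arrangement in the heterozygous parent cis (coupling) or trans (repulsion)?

trans

The two most frequent classes are vg+ cn (337) and vg cn+ (387); these are the parental (non-recombinant) types.
So the F1 carried vg+ cn on one chromosome and vg cn+ on the other — the recessive alleles are on opposite chromosomes (trans / repulsion).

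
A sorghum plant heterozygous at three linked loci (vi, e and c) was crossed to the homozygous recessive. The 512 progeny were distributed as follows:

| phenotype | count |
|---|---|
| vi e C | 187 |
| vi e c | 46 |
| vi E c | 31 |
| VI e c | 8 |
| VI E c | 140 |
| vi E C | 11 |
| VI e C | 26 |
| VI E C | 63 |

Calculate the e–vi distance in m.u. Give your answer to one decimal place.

14.8 m.u.

The two most frequent reciprocal classes, VI E c and vi e C, are the parental types, so the F1 was VI E c / vi e C.
The two rarest classes, VI e c and vi E C, are the double crossovers. Comparing them with the parentals, only the e allele has switched, so e is the middle locus and the order is vi – e – c.
Crossovers in the vi–e interval produce the single-crossover classes vi E c and VI e C (31 + 26 = 57) plus the double crossovers (19).
RF(vi–e) = (57 + 19) / 512 = 76/512 = 0.1484 → 14.8 m.u.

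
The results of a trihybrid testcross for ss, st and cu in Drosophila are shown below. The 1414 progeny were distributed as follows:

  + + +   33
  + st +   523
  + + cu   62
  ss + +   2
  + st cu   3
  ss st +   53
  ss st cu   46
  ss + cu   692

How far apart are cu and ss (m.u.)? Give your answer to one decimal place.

The two most frequent reciprocal classes, + st + and ss + cu, are the parental types, so the F1 was + st + / ss + cu.
The two rarest classes, + st cu and ss + +, are the double crossovers. Comparing them with the parentals, only the cu allele has switched, so cu is the middle locus and the order is ss – cu – st.
Crossovers in the ss–cu interval produce the single-crossover classes ss st + and + + cu (53 + 62 = 115) plus the double crossovers (5).
RF(ss–cu) = (115 + 5) / 1414 = 120/1414 = 0.0849 → 8.5 m.u.

8.5 m.u.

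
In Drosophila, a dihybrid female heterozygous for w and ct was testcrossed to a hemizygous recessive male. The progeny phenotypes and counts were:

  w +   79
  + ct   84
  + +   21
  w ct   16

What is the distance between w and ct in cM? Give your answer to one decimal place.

18.5 cM

The two most frequent classes, + ct (84) and w + (79), are the parental types, so the F1 was + ct / w +.
The recombinant classes are + + and w ct: 21 + 16 = 37.
Recombination frequency = 37/200 = 0.1850 ≈ 18.5%, i.e. 18.5 cM.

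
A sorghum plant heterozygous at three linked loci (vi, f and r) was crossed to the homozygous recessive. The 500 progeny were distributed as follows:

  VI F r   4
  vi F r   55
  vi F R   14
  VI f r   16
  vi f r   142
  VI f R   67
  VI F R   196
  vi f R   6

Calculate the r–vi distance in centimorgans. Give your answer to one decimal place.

8.0 centimorgans

The two most frequent reciprocal classes, vi f r and VI F R, are the parental types, so the F1 was vi f r / VI F R.
The two rarest classes, vi f R and VI F r, are the double crossovers. Comparing them with the parentals, only the r allele has switched, so r is the middle locus and the order is f – r – vi.
Crossovers in the r–vi interval produce the single-crossover classes VI f r and vi F R (16 + 14 = 30) plus the double crossovers (10).
RF(r–vi) = (30 + 10) / 500 = 40/500 = 0.0800 → 8.0 centimorgans.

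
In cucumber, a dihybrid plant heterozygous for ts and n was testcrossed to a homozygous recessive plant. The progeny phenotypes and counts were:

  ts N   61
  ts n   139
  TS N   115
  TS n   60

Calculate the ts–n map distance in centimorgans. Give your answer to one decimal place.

32.3 centimorgans

The two most frequent classes, TS N (115) and ts n (139), are the parental types, so the F1 was TS N / ts n.
The recombinant classes are TS n and ts N: 60 + 61 = 121.
Recombination frequency = 121/375 = 0.3227 ≈ 32.3%, i.e. 32.3 centimorgans.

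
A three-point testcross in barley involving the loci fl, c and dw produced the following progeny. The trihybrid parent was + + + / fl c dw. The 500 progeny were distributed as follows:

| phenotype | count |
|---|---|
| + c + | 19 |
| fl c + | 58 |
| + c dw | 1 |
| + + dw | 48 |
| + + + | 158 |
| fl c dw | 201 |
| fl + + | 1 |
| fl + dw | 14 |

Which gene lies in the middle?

The two rarest classes, fl + + and + c dw, are the double crossovers. Comparing them with the parentals, only the fl allele has switched, so fl is the middle locus and the order is dw – fl – c.

fl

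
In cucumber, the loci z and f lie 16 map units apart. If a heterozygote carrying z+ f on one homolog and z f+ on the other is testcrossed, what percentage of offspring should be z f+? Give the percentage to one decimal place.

42.0%

A map distance of 16 map units corresponds to a recombination frequency of 0.160.
The F1 is z+ f / z f+, so z f+ is a parental gamete class with expected frequency (1 − r)/2 = 0.840/2 = 0.4200.
That is 0.4200 = 42.0% of the progeny.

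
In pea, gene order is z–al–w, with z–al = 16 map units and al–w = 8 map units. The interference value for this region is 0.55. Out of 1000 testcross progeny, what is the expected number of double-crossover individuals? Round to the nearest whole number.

Map distances give recombination frequencies of 0.160 and 0.080 for the two intervals.
With interference 0.55 (so coincidence = 0.45), expected double-crossover frequency = 0.160 × 0.080 × 0.45 = 0.00576.
Expected number = 0.00576 × 1000 = 5.76 ≈ 6.

6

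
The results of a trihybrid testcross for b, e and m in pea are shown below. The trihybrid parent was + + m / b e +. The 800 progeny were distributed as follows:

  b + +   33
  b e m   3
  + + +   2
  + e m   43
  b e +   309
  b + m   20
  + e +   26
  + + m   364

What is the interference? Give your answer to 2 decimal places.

0.03

The two rarest classes, + + + and b e m, are the double crossovers. Comparing them with the parentals, only the m allele has switched, so m is the middle locus and the order is e – m – b.
e–m: (76 + 5)/800 = 0.1013; m–b: (46 + 5)/800 = 0.0638.
Expected DCO frequency = 0.1013 × 0.0638 ≈ 0.00646; observed = 5/800 ≈ 0.00625.
Coefficient of coincidence = 0.00625/0.00646 ≈ 0.97; interference = 1 − 0.97 = 0.03.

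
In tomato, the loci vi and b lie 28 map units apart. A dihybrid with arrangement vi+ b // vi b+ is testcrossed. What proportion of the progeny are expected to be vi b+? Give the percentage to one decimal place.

A map distance of 28 map units corresponds to a recombination frequency of 0.280.
The F1 is vi+ b / vi b+, so vi b+ is a parental gamete class with expected frequency (1 − r)/2 = 0.720/2 = 0.3600.
That is 0.3600 = 36.0% of the progeny.

36.0%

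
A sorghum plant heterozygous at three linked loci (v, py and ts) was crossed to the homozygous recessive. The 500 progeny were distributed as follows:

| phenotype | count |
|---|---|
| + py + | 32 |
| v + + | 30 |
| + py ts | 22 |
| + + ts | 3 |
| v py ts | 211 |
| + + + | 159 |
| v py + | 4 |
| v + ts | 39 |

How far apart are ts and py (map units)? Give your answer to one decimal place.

15.6 map units

The two most frequent reciprocal classes, v py ts and + + +, are the parental types, so the F1 was v py ts / + + +.
The two rarest classes, v py + and + + ts, are the double crossovers. Comparing them with the parentals, only the ts allele has switched, so ts is the middle locus and the order is v – ts – py.
Crossovers in the ts–py interval produce the single-crossover classes v + ts and + py + (39 + 32 = 71) plus the double crossovers (7).
RF(ts–py) = (71 + 7) / 500 = 78/500 = 0.1560 → 15.6 map units.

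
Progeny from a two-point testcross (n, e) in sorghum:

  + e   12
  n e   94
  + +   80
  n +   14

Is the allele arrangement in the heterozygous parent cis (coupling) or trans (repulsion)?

cis

The two most frequent classes are + + (80) and n e (94); these are the parental (non-recombinant) types.
So the F1 carried + + on one chromosome and n e on the other — the recessive alleles are on the same chromosome (cis / coupling).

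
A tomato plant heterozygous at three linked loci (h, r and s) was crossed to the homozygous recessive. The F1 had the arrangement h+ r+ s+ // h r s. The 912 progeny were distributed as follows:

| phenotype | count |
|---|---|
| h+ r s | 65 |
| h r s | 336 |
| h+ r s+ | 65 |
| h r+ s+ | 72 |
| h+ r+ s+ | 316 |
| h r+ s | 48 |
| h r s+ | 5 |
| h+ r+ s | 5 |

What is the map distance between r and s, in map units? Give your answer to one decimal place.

13.5 map units

The two rarest classes, h+ r+ s and h r s+, are the double crossovers. Comparing them with the parentals, only the s allele has switched, so s is the middle locus and the order is h – s – r.
Crossovers in the s–r interval produce the single-crossover classes h+ r s+ and h r+ s (65 + 48 = 113) plus the double crossovers (10).
RF(s–r) = (113 + 10) / 912 = 123/912 = 0.1349 → 13.5 map units.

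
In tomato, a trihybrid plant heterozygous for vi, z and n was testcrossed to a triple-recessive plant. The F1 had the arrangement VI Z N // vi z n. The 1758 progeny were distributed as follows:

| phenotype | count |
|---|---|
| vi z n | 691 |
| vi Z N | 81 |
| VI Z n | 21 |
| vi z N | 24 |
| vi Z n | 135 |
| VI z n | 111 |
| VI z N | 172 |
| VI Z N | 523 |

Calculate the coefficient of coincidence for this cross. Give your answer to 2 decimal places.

0.95

The two rarest classes, VI Z n and vi z N, are the double crossovers. Comparing them with the parentals, only the n allele has switched, so n is the middle locus and the order is z – n – vi.
z–n: (307 + 45)/1758 = 0.2002; n–vi: (192 + 45)/1758 = 0.1348.
Expected DCO frequency = 0.2002 × 0.1348 ≈ 0.02699; observed = 45/1758 ≈ 0.02560.
Coefficient of coincidence = 0.02560/0.02699 ≈ 0.95.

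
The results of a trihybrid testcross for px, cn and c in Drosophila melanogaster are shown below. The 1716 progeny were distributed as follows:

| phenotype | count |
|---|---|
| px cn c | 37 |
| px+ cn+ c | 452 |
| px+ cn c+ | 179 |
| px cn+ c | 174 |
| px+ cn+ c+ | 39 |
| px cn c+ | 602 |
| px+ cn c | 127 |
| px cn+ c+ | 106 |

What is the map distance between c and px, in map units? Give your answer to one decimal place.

The two most frequent reciprocal classes, px+ cn+ c and px cn c+, are the parental types, so the F1 was px+ cn+ c / px cn c+.
The two rarest classes, px+ cn+ c+ and px cn c, are the double crossovers. Comparing them with the parentals, only the c allele has switched, so c is the middle locus and the order is cn – c – px.
Crossovers in the c–px interval produce the single-crossover classes px cn+ c and px+ cn c+ (174 + 179 = 353) plus the double crossovers (76).
RF(c–px) = (353 + 76) / 1716 = 429/1716 = 0.2500 → 25.0 map units.

25.0 map units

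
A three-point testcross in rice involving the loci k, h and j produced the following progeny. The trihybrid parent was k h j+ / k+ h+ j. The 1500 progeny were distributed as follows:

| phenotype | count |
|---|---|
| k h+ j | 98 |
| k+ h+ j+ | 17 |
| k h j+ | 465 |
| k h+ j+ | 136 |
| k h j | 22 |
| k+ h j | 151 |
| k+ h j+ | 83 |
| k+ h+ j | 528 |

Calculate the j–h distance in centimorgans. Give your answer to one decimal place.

The two rarest classes, k h j and k+ h+ j+, are the double crossovers. Comparing them with the parentals, only the j allele has switched, so j is the middle locus and the order is h – j – k.
Crossovers in the h–j interval produce the single-crossover classes k h+ j+ and k+ h j (136 + 151 = 287) plus the double crossovers (39).
RF(h–j) = (287 + 39) / 1500 = 326/1500 = 0.2173 → 21.7 centimorgans.

21.7 centimorgans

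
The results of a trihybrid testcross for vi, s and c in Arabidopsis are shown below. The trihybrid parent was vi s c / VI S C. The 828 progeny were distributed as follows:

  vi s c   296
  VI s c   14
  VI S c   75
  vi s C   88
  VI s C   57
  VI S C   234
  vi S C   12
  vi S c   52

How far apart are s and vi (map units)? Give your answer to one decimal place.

16.3 map units

The two rarest classes, VI s c and vi S C, are the double crossovers. Comparing them with the parentals, only the vi allele has switched, so vi is the middle locus and the order is c – vi – s.
Crossovers in the vi–s interval produce the single-crossover classes vi S c and VI s C (52 + 57 = 109) plus the double crossovers (26).
RF(vi–s) = (109 + 26) / 828 = 135/828 = 0.1630 → 16.3 map units.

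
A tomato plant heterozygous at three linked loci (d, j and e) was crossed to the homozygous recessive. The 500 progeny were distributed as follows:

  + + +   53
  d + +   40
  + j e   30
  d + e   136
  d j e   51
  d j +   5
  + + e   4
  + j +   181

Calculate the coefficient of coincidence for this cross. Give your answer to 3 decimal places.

The two most frequent reciprocal classes, + j + and d + e, are the parental types, so the F1 was + j + / d + e.
The two rarest classes, d j + and + + e, are the double crossovers. Comparing them with the parentals, only the d allele has switched, so d is the middle locus and the order is e – d – j.
e–d: (70 + 9)/500 = 0.1580; d–j: (104 + 9)/500 = 0.2260.
Expected DCO frequency = 0.1580 × 0.2260 ≈ 0.03571; observed = 9/500 ≈ 0.01800.
Coefficient of coincidence = 0.01800/0.03571 ≈ 0.504.

0.504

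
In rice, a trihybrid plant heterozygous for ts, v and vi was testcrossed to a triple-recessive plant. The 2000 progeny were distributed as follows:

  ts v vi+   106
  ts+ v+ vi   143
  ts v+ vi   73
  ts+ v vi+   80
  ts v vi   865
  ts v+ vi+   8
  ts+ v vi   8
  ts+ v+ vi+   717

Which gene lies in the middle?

ts

The two most frequent reciprocal classes, ts+ v+ vi+ and ts v vi, are the parental types, so the F1 was ts+ v+ vi+ / ts v vi.
The two rarest classes, ts v+ vi+ and ts+ v vi, are the double crossovers. Comparing them with the parentals, only the ts allele has switched, so ts is the middle locus and the order is vi – ts – v.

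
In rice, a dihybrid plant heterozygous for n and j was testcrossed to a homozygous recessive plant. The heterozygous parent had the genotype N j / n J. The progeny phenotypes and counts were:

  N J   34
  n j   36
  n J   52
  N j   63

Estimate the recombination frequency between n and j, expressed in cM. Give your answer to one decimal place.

The recombinant classes are N J and n j: 34 + 36 = 70.
Recombination frequency = 70/185 = 0.3784 ≈ 37.8%, i.e. 37.8 cM.

37.8 cM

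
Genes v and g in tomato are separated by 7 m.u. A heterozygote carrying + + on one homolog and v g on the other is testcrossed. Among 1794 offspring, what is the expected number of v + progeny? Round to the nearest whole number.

63

A map distance of 7 m.u. corresponds to a recombination frequency of 0.070.
The F1 is + + / v g, so v + is a recombinant gamete class with expected frequency r/2 = 0.070/2 = 0.0350.
Expected number = 0.0350 × 1794 = 62.79 ≈ 63.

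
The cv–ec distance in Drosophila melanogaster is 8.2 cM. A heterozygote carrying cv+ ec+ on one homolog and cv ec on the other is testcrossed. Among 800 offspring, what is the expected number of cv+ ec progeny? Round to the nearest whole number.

A map distance of 8.2 cM corresponds to a recombination frequency of 0.082.
The F1 is cv+ ec+ / cv ec, so cv+ ec is a recombinant gamete class with expected frequency r/2 = 0.082/2 = 0.0410.
Expected number = 0.0410 × 800 = 32.80 ≈ 33.

33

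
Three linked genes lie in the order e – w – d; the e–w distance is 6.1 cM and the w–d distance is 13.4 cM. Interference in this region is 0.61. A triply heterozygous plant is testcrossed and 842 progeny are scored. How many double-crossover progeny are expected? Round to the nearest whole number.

3

Map distances give recombination frequencies of 0.061 and 0.134 for the two intervals.
With interference 0.61 (so coincidence = 0.39), expected double-crossover frequency = 0.061 × 0.134 × 0.39 = 0.00319.
Expected number = 0.00319 × 842 = 2.68 ≈ 3.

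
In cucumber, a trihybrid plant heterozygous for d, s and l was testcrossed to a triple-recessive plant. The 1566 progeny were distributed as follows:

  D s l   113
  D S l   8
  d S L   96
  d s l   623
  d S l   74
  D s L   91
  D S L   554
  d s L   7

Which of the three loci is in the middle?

l

The two most frequent reciprocal classes, d s l and D S L, are the parental types, so the F1 was d s l / D S L.
The two rarest classes, d s L and D S l, are the double crossovers. Comparing them with the parentals, only the l allele has switched, so l is the middle locus and the order is d – l – s.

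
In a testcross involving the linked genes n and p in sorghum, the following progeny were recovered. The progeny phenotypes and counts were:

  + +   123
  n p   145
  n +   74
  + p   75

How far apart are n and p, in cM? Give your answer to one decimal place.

The two most frequent classes, + + (123) and n p (145), are the parental types, so the F1 was + + / n p.
The recombinant classes are + p and n +: 75 + 74 = 149.
Recombination frequency = 149/417 = 0.3573 ≈ 35.7%, i.e. 35.7 cM.

35.7 cM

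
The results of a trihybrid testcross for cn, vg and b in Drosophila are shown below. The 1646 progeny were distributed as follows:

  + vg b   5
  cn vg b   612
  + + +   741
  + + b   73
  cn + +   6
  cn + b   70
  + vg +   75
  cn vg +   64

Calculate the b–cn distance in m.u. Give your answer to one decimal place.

The two most frequent reciprocal classes, cn vg b and + + +, are the parental types, so the F1 was cn vg b / + + +.
The two rarest classes, + vg b and cn + +, are the double crossovers. Comparing them with the parentals, only the cn allele has switched, so cn is the middle locus and the order is vg – cn – b.
Crossovers in the cn–b interval produce the single-crossover classes cn vg + and + + b (64 + 73 = 137) plus the double crossovers (11).
RF(cn–b) = (137 + 11) / 1646 = 148/1646 = 0.0899 → 9.0 m.u.

9.0 m.u.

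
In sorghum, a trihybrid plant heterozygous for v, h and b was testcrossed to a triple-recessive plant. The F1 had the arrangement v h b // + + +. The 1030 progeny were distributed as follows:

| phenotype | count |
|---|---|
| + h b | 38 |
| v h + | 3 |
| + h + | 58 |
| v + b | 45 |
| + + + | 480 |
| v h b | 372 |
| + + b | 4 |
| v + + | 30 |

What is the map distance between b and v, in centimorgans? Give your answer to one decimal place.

The two rarest classes, v h + and + + b, are the double crossovers. Comparing them with the parentals, only the b allele has switched, so b is the middle locus and the order is v – b – h.
Crossovers in the v–b interval produce the single-crossover classes + h b and v + + (38 + 30 = 68) plus the double crossovers (7).
RF(v–b) = (68 + 7) / 1030 = 75/1030 = 0.0728 → 7.3 centimorgans.

7.3 centimorgans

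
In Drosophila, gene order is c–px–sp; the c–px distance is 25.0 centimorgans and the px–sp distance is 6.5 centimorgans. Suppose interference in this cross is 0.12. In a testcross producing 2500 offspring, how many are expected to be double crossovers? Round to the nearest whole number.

Map distances give recombination frequencies of 0.250 and 0.065 for the two intervals.
With interference 0.12 (so coincidence = 0.88), expected double-crossover frequency = 0.250 × 0.065 × 0.88 = 0.01430.
Expected number = 0.01430 × 2500 = 35.75 ≈ 36.

36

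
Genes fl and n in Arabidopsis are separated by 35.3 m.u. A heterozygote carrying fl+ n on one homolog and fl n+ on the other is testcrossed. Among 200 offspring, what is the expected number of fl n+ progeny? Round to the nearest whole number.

65

A map distance of 35.3 m.u. corresponds to a recombination frequency of 0.353.
The F1 is fl+ n / fl n+, so fl n+ is a parental gamete class with expected frequency (1 − r)/2 = 0.647/2 = 0.3235.
Expected number = 0.3235 × 200 = 64.70 ≈ 65.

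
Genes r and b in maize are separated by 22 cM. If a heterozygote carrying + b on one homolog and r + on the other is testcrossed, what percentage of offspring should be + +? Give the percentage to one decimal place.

11.0%

A map distance of 22 cM corresponds to a recombination frequency of 0.220.
The F1 is + b / r +, so + + is a recombinant gamete class with expected frequency r/2 = 0.220/2 = 0.1100.
That is 0.1100 = 11.0% of the progeny.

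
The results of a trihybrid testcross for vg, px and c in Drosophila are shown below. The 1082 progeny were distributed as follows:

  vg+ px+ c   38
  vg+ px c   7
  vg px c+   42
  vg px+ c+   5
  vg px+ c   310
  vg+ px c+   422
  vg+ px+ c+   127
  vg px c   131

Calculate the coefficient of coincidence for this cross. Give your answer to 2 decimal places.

The two most frequent reciprocal classes, vg px+ c and vg+ px c+, are the parental types, so the F1 was vg px+ c / vg+ px c+.
The two rarest classes, vg px+ c+ and vg+ px c, are the double crossovers. Comparing them with the parentals, only the c allele has switched, so c is the middle locus and the order is vg – c – px.
vg–c: (80 + 12)/1082 = 0.0850; c–px: (258 + 12)/1082 = 0.2495.
Expected DCO frequency = 0.0850 × 0.2495 ≈ 0.02121; observed = 12/1082 ≈ 0.01109.
Coefficient of coincidence = 0.01109/0.02121 ≈ 0.52.

0.52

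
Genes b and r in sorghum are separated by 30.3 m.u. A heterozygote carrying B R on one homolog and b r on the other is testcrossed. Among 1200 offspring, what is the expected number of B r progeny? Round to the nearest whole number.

182

A map distance of 30.3 m.u. corresponds to a recombination frequency of 0.303.
The F1 is B R / b r, so B r is a recombinant gamete class with expected frequency r/2 = 0.303/2 = 0.1515.
Expected number = 0.1515 × 1200 = 181.80 ≈ 182.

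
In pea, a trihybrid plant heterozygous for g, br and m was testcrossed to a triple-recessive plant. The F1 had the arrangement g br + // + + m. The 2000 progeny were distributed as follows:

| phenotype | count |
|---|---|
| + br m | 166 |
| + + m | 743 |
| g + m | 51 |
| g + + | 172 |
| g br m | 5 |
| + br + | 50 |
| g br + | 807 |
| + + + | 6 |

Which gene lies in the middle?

m

The two rarest classes, g br m and + + +, are the double crossovers. Comparing them with the parentals, only the m allele has switched, so m is the middle locus and the order is br – m – g.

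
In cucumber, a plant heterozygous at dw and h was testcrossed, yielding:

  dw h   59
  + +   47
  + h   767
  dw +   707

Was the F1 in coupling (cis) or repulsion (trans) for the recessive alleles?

trans

The two most frequent classes are + h (767) and dw + (707); these are the parental (non-recombinant) types.
So the F1 carried + h on one chromosome and dw + on the other — the recessive alleles are on opposite chromosomes (trans / repulsion).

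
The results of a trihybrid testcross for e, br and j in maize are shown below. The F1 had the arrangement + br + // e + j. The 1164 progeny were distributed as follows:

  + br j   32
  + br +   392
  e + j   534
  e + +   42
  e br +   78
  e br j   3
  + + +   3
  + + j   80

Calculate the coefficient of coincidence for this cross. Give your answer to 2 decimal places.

The two rarest classes, + + + and e br j, are the double crossovers. Comparing them with the parentals, only the br allele has switched, so br is the middle locus and the order is e – br – j.
e–br: (158 + 6)/1164 = 0.1409; br–j: (74 + 6)/1164 = 0.0687.
Expected DCO frequency = 0.1409 × 0.0687 ≈ 0.00968; observed = 6/1164 ≈ 0.00515.
Coefficient of coincidence = 0.00515/0.00968 ≈ 0.53.

0.53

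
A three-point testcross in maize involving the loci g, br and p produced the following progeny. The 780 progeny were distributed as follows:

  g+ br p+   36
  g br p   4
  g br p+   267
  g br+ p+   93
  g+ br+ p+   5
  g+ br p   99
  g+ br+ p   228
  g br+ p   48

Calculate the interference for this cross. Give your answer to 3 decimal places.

The two most frequent reciprocal classes, g br p+ and g+ br+ p, are the parental types, so the F1 was g br p+ / g+ br+ p.
The two rarest classes, g br p and g+ br+ p+, are the double crossovers. Comparing them with the parentals, only the p allele has switched, so p is the middle locus and the order is br – p – g.
br–p: (192 + 9)/780 = 0.2577; p–g: (84 + 9)/780 = 0.1192.
Expected DCO frequency = 0.2577 × 0.1192 ≈ 0.03072; observed = 9/780 ≈ 0.01154.
Coefficient of coincidence = 0.01154/0.03072 ≈ 0.376; interference = 1 − 0.376 = 0.624.

0.624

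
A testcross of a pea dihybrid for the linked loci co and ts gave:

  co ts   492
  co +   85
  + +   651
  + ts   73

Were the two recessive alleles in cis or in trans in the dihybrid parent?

The two most frequent classes are + + (651) and co ts (492); these are the parental (non-recombinant) types.
So the F1 carried + + on one chromosome and co ts on the other — the recessive alleles are on the same chromosome (cis / coupling).

cis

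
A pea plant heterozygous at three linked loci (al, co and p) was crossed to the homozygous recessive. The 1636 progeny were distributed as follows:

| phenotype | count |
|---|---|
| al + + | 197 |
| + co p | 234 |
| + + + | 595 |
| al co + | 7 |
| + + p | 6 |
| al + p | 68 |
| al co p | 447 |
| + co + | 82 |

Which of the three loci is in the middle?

p

The two most frequent reciprocal classes, + + + and al co p, are the parental types, so the F1 was + + + / al co p.
The two rarest classes, + + p and al co +, are the double crossovers. Comparing them with the parentals, only the p allele has switched, so p is the middle locus and the order is co – p – al.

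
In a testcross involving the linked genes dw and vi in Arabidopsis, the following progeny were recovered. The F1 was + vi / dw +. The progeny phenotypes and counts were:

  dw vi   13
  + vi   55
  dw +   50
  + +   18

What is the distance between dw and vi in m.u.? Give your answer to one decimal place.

22.8 m.u.

The recombinant classes are + + and dw vi: 18 + 13 = 31.
Recombination frequency = 31/136 = 0.2279 ≈ 22.8%, i.e. 22.8 m.u.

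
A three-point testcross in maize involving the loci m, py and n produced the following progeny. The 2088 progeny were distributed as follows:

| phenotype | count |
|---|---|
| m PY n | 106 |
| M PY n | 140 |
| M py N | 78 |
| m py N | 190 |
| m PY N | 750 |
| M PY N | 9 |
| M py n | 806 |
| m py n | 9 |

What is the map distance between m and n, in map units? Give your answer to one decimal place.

The two most frequent reciprocal classes, M py n and m PY N, are the parental types, so the F1 was M py n / m PY N.
The two rarest classes, m py n and M PY N, are the double crossovers. Comparing them with the parentals, only the m allele has switched, so m is the middle locus and the order is n – m – py.
Crossovers in the n–m interval produce the single-crossover classes M py N and m PY n (78 + 106 = 184) plus the double crossovers (18).
RF(n–m) = (184 + 18) / 2088 = 202/2088 = 0.0967 → 9.7 map units.

9.7 map units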